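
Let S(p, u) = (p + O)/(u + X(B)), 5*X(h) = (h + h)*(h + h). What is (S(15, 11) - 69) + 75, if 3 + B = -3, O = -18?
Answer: 1179/199 ≈ 5.9246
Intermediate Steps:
B = -6 (B = -3 - 3 = -6)
X(h) = 4*h²/5 (X(h) = ((h + h)*(h + h))/5 = ((2*h)*(2*h))/5 = (4*h²)/5 = 4*h²/5)
S(p, u) = (-18 + p)/(144/5 + u) (S(p, u) = (p - 18)/(u + (⅘)*(-6)²) = (-18 + p)/(u + (⅘)*36) = (-18 + p)/(u + 144/5) = (-18 + p)/(144/5 + u))
(S(15, 11) - 69) + 75 = (5*(-18 + 15)/(144 + 5*11) - 69) + 75 = (5*(-3)/(144 + 55) - 69) + 75 = (5*(-3)/199 - 69) + 75 = (5*(1/199)*(-3) - 69) + 75 = (-15/199 - 69) + 75 = -13746/199 + 75 = 1179/199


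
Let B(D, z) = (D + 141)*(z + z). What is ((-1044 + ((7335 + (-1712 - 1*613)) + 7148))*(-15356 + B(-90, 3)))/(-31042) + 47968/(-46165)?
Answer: 3860166008922/716526965 ≈ 5387.3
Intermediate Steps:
B(D, z) = 2*z*(141 + D) (B(D, z) = (141 + D)*(2*z) = 2*z*(141 + D))
((-1044 + ((7335 + (-1712 - 1*613)) + 7148))*(-15356 + B(-90, 3)))/(-31042) + 47968/(-46165) = ((-1044 + ((7335 + (-1712 - 1*613)) + 7148))*(-15356 + 2*3*(141 - 90)))/(-31042) + 47968/(-46165) = ((-1044 + ((7335 + (-1712 - 613)) + 7148))*(-15356 + 2*3*51))*(-1/31042) + 47968*(-1/46165) = ((-1044 + ((7335 - 2325) + 7148))*(-15356 + 306))*(-1/31042) - 47968/46165 = ((-1044 + (5010 + 7148))*(-15050))*(-1/31042) - 47968/46165 = ((-1044 + 12158)*(-15050))*(-1/31042) - 47968/46165 = (11114*(-15050))*(-1/31042) - 47968/46165 = -167265700*(-1/31042) - 47968/46165 = 83632850/15521 - 47968/46165 = 3860166008922/716526965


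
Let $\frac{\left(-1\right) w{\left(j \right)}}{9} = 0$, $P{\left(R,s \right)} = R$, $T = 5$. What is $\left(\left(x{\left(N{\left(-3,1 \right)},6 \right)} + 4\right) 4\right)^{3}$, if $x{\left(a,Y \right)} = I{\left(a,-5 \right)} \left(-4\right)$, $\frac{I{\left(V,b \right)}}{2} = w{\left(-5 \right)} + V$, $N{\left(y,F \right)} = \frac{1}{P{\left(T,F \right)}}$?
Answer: $\frac{110592}{125} \approx 884.74$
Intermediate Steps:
$w{\left(j \right)} = 0$ ($w{\left(j \right)} = \left(-9\right) 0 = 0$)
$N{\left(y,F \right)} = \frac{1}{5}$
$I{\left(V,b \right)} = 2 V$ ($I{\left(V,b \right)} = 2 \left(0 + V\right) = 2 V$)
$x{\left(a,Y \right)} = - 8 a$ ($x{\left(a,Y \right)} = 2 a \left(-4\right) = - 8 a$)
$\left(\left(x{\left(N{\left(-3,1 \right)},6 \right)} + 4\right) 4\right)^{3} = \left(\left(\left(-8\right) \frac{1}{5} + 4\right) 4\right)^{3} = \left(\left(- \frac{8}{5} + 4\right) 4\right)^{3} = \left(\frac{12}{5} \cdot 4\right)^{3} = \left(\frac{48}{5}\right)^{3} = \frac{110592}{125}$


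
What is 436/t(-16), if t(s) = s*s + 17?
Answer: 436/273 ≈ 1.5971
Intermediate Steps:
t(s) = 17 + s² (t(s) = s² + 17 = 17 + s²)
436/t(-16) = 436/(17 + (-16)²) = 436/(17 + 256) = 436/273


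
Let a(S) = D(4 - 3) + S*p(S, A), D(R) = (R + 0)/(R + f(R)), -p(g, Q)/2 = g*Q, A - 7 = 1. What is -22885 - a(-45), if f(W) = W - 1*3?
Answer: 9516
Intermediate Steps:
A = 8 (A = 7 + 1 = 8)
f(W) = -3 + W (f(W) = W - 3 = -3 + W)
p(g, Q) = -2*Q*g (p(g, Q) = -2*g*Q = -2*Q*g)
D(R) = R/(-3 + 2*R) (D(R) = (R + 0)/(R + (-3 + R)) = R/(-3 + 2*R))
a(S) = -1 - 16*S**2 (a(S) = (4 - 3)/(-3 + 2*(4 - 3)) + S*(-2*8*S) = 1/(-3 + 2*1) + S*(-16*S) = 1/(-3 + 2) - 16*S**2 = 1/(-1) - 16*S**2 = 1*(-1) - 16*S**2 = -1 - 16*S**2)
-22885 - a(-45) = -22885 - (-1 - 16*(-45)**2) = -22885 - (-1 - 16*2025) = -22885 - (-1 - 32400) = -22885 - 1*(-32401) = -22885 + 32401 = 9516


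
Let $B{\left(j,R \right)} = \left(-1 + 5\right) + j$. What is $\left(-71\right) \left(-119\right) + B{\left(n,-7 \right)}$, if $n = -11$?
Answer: $8442$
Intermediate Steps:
$B{\left(j,R \right)} = 4 + j$
$\left(-71\right) \left(-119\right) + B{\left(n,-7 \right)} = \left(-71\right) \left(-119\right) + \left(4 - 11\right) = 8449 - 7 = 8442$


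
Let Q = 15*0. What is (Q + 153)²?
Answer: 23409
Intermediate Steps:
Q = 0
(Q + 153)² = (0 + 153)² = 153² = 23409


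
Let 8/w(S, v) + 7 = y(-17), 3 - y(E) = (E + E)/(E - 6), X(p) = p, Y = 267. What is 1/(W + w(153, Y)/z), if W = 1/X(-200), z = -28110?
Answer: -35418600/175253 ≈ -202.10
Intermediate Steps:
y(E) = 3 - 2*E/(-6 + E) (y(E) = 3 - (E + E)/(E - 6) = 3 - 2*E/(-6 + E))
w(S, v) = -92/63 (w(S, v) = 8/(-7 + (-18 - 17)/(-6 - 17)) = 8/(-7 - 35/(-23)) = 8/(-7 - 1/23*(-35)) = 8/(-7 + 35/23) = 8/(-126/23) = 8*(-23/126) = -92/63)
W = -1/200 (W = 1/(-200) = -1/200 ≈ -0.0050000)
1/(W + w(153, Y)/z) = 1/(-1/200 - 92/63/(-28110)) = 1/(-1/200 - 92/63*(-1/28110)) = 1/(-1/200 + 46/885465) = 1/(-175253/35418600) = -35418600/175253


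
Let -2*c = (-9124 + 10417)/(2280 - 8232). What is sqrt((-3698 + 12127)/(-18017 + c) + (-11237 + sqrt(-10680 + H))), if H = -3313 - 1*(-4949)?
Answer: sqrt(-2297372936667603277 + 408877332444050*I*sqrt(2261))/14298205 ≈ 0.44855 + 106.01*I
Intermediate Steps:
H = 1636 (H = -3313 + 4949 = 1636)
c = 431/3968 (c = -(-9124 + 10417)/(2*(2280 - 8232)) = -1293/(2*(-5952)) = -1293*(-1)/(2*5952) = -1/2*(-431/1984) = 431/3968 ≈ 0.10862)
sqrt((-3698 + 12127)/(-18017 + c) + (-11237 + sqrt(-10680 + H))) = sqrt((-3698 + 12127)/(-18017 + 431/3968) + (-11237 + sqrt(-10680 + 1636))) = sqrt(8429/(-71491025/3968) + (-11237 + sqrt(-9044))) = sqrt(8429*(-3968/71491025) + (-11237 + 2*I*sqrt(2261))) = sqrt(-33446272/71491025 + (-11237 + 2*I*sqrt(2261))) = sqrt(-803378094197/71491025 + 2*I*sqrt(2261))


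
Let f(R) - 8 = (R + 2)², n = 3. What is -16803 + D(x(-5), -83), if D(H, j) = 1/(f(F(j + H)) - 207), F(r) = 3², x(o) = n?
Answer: -1310635/78 ≈ -16803.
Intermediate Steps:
x(o) = 3
F(r) = 9
f(R) = 8 + (2 + R)² (f(R) = 8 + (R + 2)² = 8 + (2 + R)²)
D(H, j) = -1/78 (D(H, j) = 1/((8 + (2 + 9)²) - 207) = 1/((8 + 11²) - 207) = 1/((8 + 121) - 207) = 1/(129 - 207) = 1/(-78) = -1/78)
-16803 + D(x(-5), -83) = -16803 - 1/78 = -1310635/78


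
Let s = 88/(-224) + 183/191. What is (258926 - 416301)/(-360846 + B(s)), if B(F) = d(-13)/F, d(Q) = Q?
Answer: 475744625/1090906982 ≈ 0.43610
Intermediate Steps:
s = 3023/5348 (s = 88*(-1/224) + 183*(1/191) = -11/28 + 183/191 = 3023/5348 ≈ 0.56526)
B(F) = -13/F
(258926 - 416301)/(-360846 + B(s)) = (258926 - 416301)/(-360846 - 13/3023/5348) = -157375/(-360846 - 13*5348/3023) = -157375/(-360846 - 69524/3023) = -157375/(-1090906982/3023) = -157375*(-3023/1090906982) = 475744625/1090906982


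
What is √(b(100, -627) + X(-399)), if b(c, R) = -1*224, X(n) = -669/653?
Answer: I*√95952473/653 ≈ 15.001*I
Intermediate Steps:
X(n) = -669/653 (X(n) = -669*1/653 = -669/653)
b(c, R) = -224
√(b(100, -627) + X(-399)) = √(-224 - 669/653) = √(-146941/653) = I*√95952473/653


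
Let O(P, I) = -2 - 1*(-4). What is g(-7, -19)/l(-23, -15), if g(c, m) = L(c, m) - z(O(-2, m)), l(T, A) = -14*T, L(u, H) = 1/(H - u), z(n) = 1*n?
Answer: -25/3864 ≈ -0.0064700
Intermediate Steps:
O(P, I) = 2 (O(P, I) = -2 + 4 = 2)
z(n) = n
g(c, m) = -2 + 1/(m - c) (g(c, m) = 1/(m - c) - 1*2 = 1/(m - c) - 2 = -2 + 1/(m - c))
g(-7, -19)/l(-23, -15) = ((-1 - 2*(-7) + 2*(-19))/(-7 - 1*(-19)))/((-14*(-23))) = ((-1 + 14 - 38)/(-7 + 19))/322 = (-25/12)*(1/322) = ((1/12)*(-25))*(1/322) = -25/12*1/322 = -25/3864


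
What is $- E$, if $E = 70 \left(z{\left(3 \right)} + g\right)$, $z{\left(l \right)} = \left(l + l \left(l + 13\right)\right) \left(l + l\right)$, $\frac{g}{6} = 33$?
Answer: $-35280$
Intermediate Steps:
$g = 198$ ($g = 6 \cdot 33 = 198$)
$z{\left(l \right)} = 2 l \left(l + l \left(13 + l\right)\right)$ ($z{\left(l \right)} = \left(l + l \left(13 + l\right)\right) 2 l = 2 l \left(l + l \left(13 + l\right)\right)$)
$E = 35280$ ($E = 70 \left(2 \cdot 3^{2} \left(14 + 3\right) + 198\right) = 70 \left(2 \cdot 9 \cdot 17 + 198\right) = 70 \left(306 + 198\right) = 70 \cdot 504 = 35280$)
$- E = \left(-1\right) 35280 = -35280$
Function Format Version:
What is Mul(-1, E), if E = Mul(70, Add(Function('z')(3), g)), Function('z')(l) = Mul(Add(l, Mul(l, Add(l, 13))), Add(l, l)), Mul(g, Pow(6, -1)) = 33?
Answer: -35280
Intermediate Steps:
g = 198 (g = Mul(6, 33) = 198)
Function('z')(l) = Mul(2, l, Add(l, Mul(l, Add(13, l)))) (Function('z')(l) = Mul(Add(l, Mul(l, Add(13, l))), Mul(2, l)) = Mul(2, l, Add(l, Mul(l, Add(13, l)))))
E = 35280 (E = Mul(70, Add(Mul(2, Pow(3, 2), Add(14, 3)), 198)) = Mul(70, Add(Mul(2, 9, 17), 198)) = Mul(70, Add(306, 198)) = Mul(70, 504) = 35280)
Mul(-1, E) = Mul(-1, 35280) = -35280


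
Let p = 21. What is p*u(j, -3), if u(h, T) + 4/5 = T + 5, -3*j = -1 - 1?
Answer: 126/5 ≈ 25.200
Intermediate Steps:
j = 2/3 (j = -(-1 - 1)/3 = -1/3*(-2) = 2/3 ≈ 0.66667)
u(h, T) = 21/5 + T (u(h, T) = -4/5 + (T + 5) = -4/5 + (5 + T) = 21/5 + T)
p*u(j, -3) = 21*(21/5 - 3) = 21*(6/5) = 126/5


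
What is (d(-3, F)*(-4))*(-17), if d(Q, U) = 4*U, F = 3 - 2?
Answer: 272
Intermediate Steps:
F = 1
(d(-3, F)*(-4))*(-17) = ((4*1)*(-4))*(-17) = (4*(-4))*(-17) = -16*(-17) = 272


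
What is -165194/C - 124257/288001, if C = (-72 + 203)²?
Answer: -7101201653/706055023 ≈ -10.058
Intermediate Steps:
C = 17161 (C = 131² = 17161)
-165194/C - 124257/288001 = -165194/17161 - 124257/288001 = -165194*1/17161 - 124257*1/288001 = -165194/17161 - 17751/41143 = -7101201653/706055023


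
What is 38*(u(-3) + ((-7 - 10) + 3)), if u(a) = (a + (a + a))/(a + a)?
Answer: -475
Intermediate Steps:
u(a) = 3/2 (u(a) = (a + 2*a)/((2*a)) = (3*a)*(1/(2*a)) = 3/2)
38*(u(-3) + ((-7 - 10) + 3)) = 38*(3/2 + ((-7 - 10) + 3)) = 38*(3/2 + (-17 + 3)) = 38*(3/2 - 14) = 38*(-25/2) = -475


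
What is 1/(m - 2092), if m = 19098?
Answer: 1/17006 ≈ 5.8803e-5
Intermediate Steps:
1/(m - 2092) = 1/(19098 - 2092) = 1/17006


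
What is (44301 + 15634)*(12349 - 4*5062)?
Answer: -473426565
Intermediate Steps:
(44301 + 15634)*(12349 - 4*5062) = 59935*(12349 - 20248) = 59935*(-7899) = -473426565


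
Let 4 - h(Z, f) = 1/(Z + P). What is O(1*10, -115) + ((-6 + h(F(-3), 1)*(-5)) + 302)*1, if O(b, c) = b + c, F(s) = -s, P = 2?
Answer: 172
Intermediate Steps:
h(Z, f) = 4 - 1/(2 + Z) (h(Z, f) = 4 - 1/(Z + 2) = 4 - 1/(2 + Z))
O(1*10, -115) + ((-6 + h(F(-3), 1)*(-5)) + 302)*1 = (1*10 - 115) + ((-6 + ((7 + 4*(-1*(-3)))/(2 - 1*(-3)))*(-5)) + 302)*1 = (10 - 115) + ((-6 + ((7 + 4*3)/(2 + 3))*(-5)) + 302)*1 = -105 + ((-6 + ((7 + 12)/5)*(-5)) + 302)*1 = -105 + ((-6 + ((1/5)*19)*(-5)) + 302)*1 = -105 + ((-6 + (19/5)*(-5)) + 302)*1 = -105 + ((-6 - 19) + 302)*1 = -105 + (-25 + 302)*1 = -105 + 277*1 = -105 + 277 = 172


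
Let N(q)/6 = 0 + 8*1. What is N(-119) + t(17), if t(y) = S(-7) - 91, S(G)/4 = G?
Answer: -71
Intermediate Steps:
S(G) = 4*G
t(y) = -119 (t(y) = 4*(-7) - 91 = -28 - 91 = -119)
N(q) = 48 (N(q) = 6*(0 + 8*1) = 6*(0 + 8) = 6*8 = 48)
N(-119) + t(17) = 48 - 119 = -71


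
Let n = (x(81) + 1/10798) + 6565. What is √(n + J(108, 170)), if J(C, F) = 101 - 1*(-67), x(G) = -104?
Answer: 9*√9542224994/10798 ≈ 81.419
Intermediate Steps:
n = 69765879/10798 (n = (-104 + 1/10798) + 6565 = -1122991/10798 + 6565 = 69765879/10798 ≈ 6461.0)
J(C, F) = 168 (J(C, F) = 101 + 67 = 168)
√(n + J(108, 170)) = √(69765879/10798 + 168) = √(71579943/10798) = 9*√9542224994/10798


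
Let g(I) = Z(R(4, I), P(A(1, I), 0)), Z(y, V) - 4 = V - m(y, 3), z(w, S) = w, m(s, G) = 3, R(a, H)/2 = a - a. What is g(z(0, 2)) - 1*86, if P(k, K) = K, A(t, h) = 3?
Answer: -85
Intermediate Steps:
R(a, H) = 0 (R(a, H) = 2*(a - a) = 2*0 = 0)
Z(y, V) = 1 + V (Z(y, V) = 4 + (V - 1*3) = 4 + (V - 3) = 4 + (-3 + V) = 1 + V)
g(I) = 1 (g(I) = 1 + 0 = 1)
g(z(0, 2)) - 1*86 = 1 - 1*86 = 1 - 86 = -85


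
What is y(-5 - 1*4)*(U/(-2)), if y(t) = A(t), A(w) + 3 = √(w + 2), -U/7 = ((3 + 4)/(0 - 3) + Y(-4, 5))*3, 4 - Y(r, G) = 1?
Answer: -21 + 7*I*√7 ≈ -21.0 + 18.52*I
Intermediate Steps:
Y(r, G) = 3 (Y(r, G) = 4 - 1*1 = 4 - 1 = 3)
U = -14 (U = -7*((3 + 4)/(0 - 3) + 3)*3 = -7*(7/(-3) + 3)*3 = -7*(7*(-⅓) + 3)*3 = -7*(-7/3 + 3)*3 = -14*3/3 = -7*2 = -14)
A(w) = -3 + √(2 + w) (A(w) = -3 + √(w + 2) = -3 + √(2 + w))
y(t) = -3 + √(2 + t)
y(-5 - 1*4)*(U/(-2)) = (-3 + √(2 + (-5 - 1*4)))*(-14/(-2)) = (-3 + √(2 + (-5 - 4)))*(-14*(-½)) = (-3 + √(2 - 9))*7 = (-3 + √(-7))*7 = (-3 + I*√7)*7 = -21 + 7*I*√7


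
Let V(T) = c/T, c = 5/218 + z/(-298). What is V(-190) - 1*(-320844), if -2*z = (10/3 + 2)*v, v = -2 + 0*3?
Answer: 5940343240069/18514740 ≈ 3.2084e+5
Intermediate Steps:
v = -2 (v = -2 + 0 = -2)
z = 16/3 (z = -(10/3 + 2)*(-2)/2 = -8*(-2)/3 = -½*(-32/3) = 16/3 ≈ 5.3333)
c = 491/97446 (c = 5/218 + (16/3)/(-298) = 5*(1/218) + (16/3)*(-1/298) = 5/218 - 8/447 = 491/97446 ≈ 0.0050387)
V(T) = 491/(97446*T)
V(-190) - 1*(-320844) = (491/97446)/(-190) - 1*(-320844) = (491/97446)*(-1/190) + 320844 = -491/18514740 + 320844 = 5940343240069/18514740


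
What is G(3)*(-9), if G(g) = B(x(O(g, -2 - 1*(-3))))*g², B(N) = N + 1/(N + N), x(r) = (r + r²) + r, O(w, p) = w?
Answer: -12177/10 ≈ -1217.7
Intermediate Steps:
x(r) = r² + 2*r
B(N) = N + 1/(2*N)
G(g) = g²*(g*(2 + g) + 1/(2*g*(2 + g))) (G(g) = (g*(2 + g) + 1/(2*((g*(2 + g)))))*g² = (g*(2 + g) + (1/(g*(2 + g)))/2)*g² = (g*(2 + g) + 1/(2*g*(2 + g)))*g² = g²*(g*(2 + g) + 1/(2*g*(2 + g))))
G(3)*(-9) = ((½)*3*(1 + 2*3²*(2 + 3)²)/(2 + 3))*(-9) = ((½)*3*(1 + 2*9*5²)/5)*(-9) = ((½)*3*(⅕)*(1 + 2*9*25))*(-9) = ((½)*3*(⅕)*(1 + 450))*(-9) = ((½)*3*(⅕)*451)*(-9) = (1353/10)*(-9) = -12177/10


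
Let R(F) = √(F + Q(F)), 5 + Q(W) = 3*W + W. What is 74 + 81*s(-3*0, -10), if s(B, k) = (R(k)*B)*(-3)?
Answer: 74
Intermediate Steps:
Q(W) = -5 + 4*W (Q(W) = -5 + (3*W + W) = -5 + 4*W)
R(F) = √(-5 + 5*F) (R(F) = √(F + (-5 + 4*F)) = √(-5 + 5*F))
s(B, k) = -3*B*√(-5 + 5*k) (s(B, k) = (√(-5 + 5*k)*B)*(-3) = (B*√(-5 + 5*k))*(-3) = -3*B*√(-5 + 5*k))
74 + 81*s(-3*0, -10) = 74 + 81*(-3*(-3*0)*√(-5 + 5*(-10))) = 74 + 81*(-3*0*√(-5 - 50)) = 74 + 81*(-3*0*√(-55)) = 74 + 81*(-3*0*I*√55) = 74 + 81*0 = 74 + 0 = 74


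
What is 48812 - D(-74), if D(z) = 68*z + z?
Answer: 53918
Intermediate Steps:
D(z) = 69*z
48812 - D(-74) = 48812 - 69*(-74) = 48812 - 1*(-5106) = 48812 + 5106 = 53918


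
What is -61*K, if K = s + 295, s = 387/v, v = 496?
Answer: -8949127/496 ≈ -18043.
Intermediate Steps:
s = 387/496 ≈ 0.78024
K = 146707/496 (K = 387/496 + 295 = 146707/496 ≈ 295.78)
-61*K = -61*146707/496 = -8949127/496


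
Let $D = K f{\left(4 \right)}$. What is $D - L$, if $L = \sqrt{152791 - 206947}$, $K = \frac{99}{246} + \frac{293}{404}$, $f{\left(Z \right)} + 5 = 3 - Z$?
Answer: $- \frac{56037}{8282} - 2 i \sqrt{13539} \approx -6.7661 - 232.71 i$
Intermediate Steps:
$f{\left(Z \right)} = -2 - Z$ ($f{\left(Z \right)} = -5 - \left(-3 + Z\right) = -2 - Z$)
$K = \frac{18679}{16564}$ ($K = 99 \cdot \frac{1}{246} + 293 \cdot \frac{1}{404} = \frac{33}{82} + \frac{293}{404} = \frac{18679}{16564} \approx 1.1277$)
$L = 2 i \sqrt{13539}$ ($L = \sqrt{-54156} = 2 i \sqrt{13539} \approx 232.71 i$)
$D = - \frac{56037}{8282}$ ($D = \frac{18679 \left(-2 - 4\right)}{16564} = \frac{18679}{16564} \left(-6\right) = - \frac{56037}{8282} \approx -6.7661$)
$D - L = - \frac{56037}{8282} - 2 i \sqrt{13539}$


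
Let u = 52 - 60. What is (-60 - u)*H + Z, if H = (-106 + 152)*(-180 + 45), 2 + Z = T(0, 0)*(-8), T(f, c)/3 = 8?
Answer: 322726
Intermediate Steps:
u = -8
T(f, c) = 24 (T(f, c) = 3*8 = 24)
Z = -194 (Z = -2 + 24*(-8) = -2 - 192 = -194)
H = -6210 (H = 46*(-135) = -6210)
(-60 - u)*H + Z = (-60 - 1*(-8))*(-6210) - 194 = (-60 + 8)*(-6210) - 194 = -52*(-6210) - 194 = 322920 - 194 = 322726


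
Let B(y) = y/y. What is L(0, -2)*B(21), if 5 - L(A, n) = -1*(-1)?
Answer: 4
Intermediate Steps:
B(y) = 1
L(A, n) = 4 (L(A, n) = 5 - (-1)*(-1) = 5 - 1*1 = 5 - 1 = 4)
L(0, -2)*B(21) = 4*1 = 4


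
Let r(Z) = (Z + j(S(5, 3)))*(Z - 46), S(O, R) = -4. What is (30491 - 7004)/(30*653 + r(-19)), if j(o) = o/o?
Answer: 7829/6920 ≈ 1.1314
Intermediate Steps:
j(o) = 1
r(Z) = (1 + Z)*(-46 + Z) (r(Z) = (Z + 1)*(Z - 46) = (1 + Z)*(-46 + Z))
(30491 - 7004)/(30*653 + r(-19)) = (30491 - 7004)/(30*653 + (-46 + (-19)² - 45*(-19))) = 23487/(19590 + (-46 + 361 + 855)) = 23487/(19590 + 1170) = 23487/20760 = 23487*(1/20760) = 7829/6920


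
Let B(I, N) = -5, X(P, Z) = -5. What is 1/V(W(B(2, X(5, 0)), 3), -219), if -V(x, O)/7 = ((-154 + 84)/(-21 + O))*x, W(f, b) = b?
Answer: -8/49 ≈ -0.16327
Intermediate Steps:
V(x, O) = 490*x/(-21 + O) (V(x, O) = -7*(-154 + 84)/(-21 + O)*x = -7*(-70/(-21 + O))*x = -(-490)*x/(-21 + O) = 490*x/(-21 + O))
1/V(W(B(2, X(5, 0)), 3), -219) = 1/(490*3/(-21 - 219)) = 1/(490*3/(-240)) = 1/(490*3*(-1/240)) = 1/(-49/8) = -8/49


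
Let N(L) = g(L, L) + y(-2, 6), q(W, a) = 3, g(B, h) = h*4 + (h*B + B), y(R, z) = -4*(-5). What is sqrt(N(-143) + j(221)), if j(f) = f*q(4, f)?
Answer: sqrt(20417) ≈ 142.89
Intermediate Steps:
y(R, z) = 20
g(B, h) = B + 4*h + B*h (g(B, h) = 4*h + (B*h + B) = 4*h + (B + B*h) = B + 4*h + B*h)
N(L) = 20 + L**2 + 5*L (N(L) = (L + 4*L + L*L) + 20 = (L + 4*L + L**2) + 20 = (L**2 + 5*L) + 20 = 20 + L**2 + 5*L)
j(f) = 3*f (j(f) = f*3 = 3*f)
sqrt(N(-143) + j(221)) = sqrt((20 + (-143)**2 + 5*(-143)) + 3*221) = sqrt((20 + 20449 - 715) + 663) = sqrt(19754 + 663) = sqrt(20417)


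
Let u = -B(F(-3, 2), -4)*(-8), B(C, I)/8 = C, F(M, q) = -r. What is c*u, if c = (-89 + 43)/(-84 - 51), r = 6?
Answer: -5888/45 ≈ -130.84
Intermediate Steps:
F(M, q) = -6 (F(M, q) = -1*6 = -6)
B(C, I) = 8*C
u = -384 (u = -8*(-6)*(-8) = -1*(-48)*(-8) = 48*(-8) = -384)
c = 46/135 (c = -46/(-135) = -46*(-1/135) = 46/135 ≈ 0.34074)
c*u = (46/135)*(-384) = -5888/45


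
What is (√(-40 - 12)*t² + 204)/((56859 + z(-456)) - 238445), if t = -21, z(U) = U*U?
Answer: 6/775 + 441*I*√13/13175 ≈ 0.0077419 + 0.12069*I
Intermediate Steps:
z(U) = U²
(√(-40 - 12)*t² + 204)/((56859 + z(-456)) - 238445) = (√(-40 - 12)*(-21)² + 204)/((56859 + (-456)²) - 238445) = (√(-52)*441 + 204)/((56859 + 207936) - 238445) = ((2*I*√13)*441 + 204)/(264795 - 238445) = (882*I*√13 + 204)/26350 = (204 + 882*I*√13)*(1/26350) = 6/775 + 441*I*√13/13175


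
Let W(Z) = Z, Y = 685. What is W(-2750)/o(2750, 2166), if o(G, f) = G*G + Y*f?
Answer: -275/904621 ≈ -0.00030399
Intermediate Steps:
o(G, f) = G**2 + 685*f (o(G, f) = G*G + 685*f = G**2 + 685*f)
W(-2750)/o(2750, 2166) = -2750/(2750**2 + 685*2166) = -2750/(7562500 + 1483710) = -2750/9046210 = -2750*1/9046210 = -275/904621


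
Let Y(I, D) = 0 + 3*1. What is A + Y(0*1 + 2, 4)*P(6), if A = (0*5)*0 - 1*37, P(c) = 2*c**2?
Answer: 179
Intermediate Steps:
Y(I, D) = 3 (Y(I, D) = 0 + 3 = 3)
A = -37 (A = 0*0 - 37 = 0 - 37 = -37)
A + Y(0*1 + 2, 4)*P(6) = -37 + 3*(2*6**2) = -37 + 3*(2*36) = -37 + 3*72 = -37 + 216 = 179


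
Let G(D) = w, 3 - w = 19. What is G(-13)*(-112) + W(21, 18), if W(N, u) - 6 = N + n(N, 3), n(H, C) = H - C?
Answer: 1837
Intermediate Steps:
w = -16 (w = 3 - 1*19 = 3 - 19 = -16)
G(D) = -16
W(N, u) = 3 + 2*N (W(N, u) = 6 + (N + (N - 1*3)) = 6 + (N + (N - 3)) = 6 + (N + (-3 + N)) = 6 + (-3 + 2*N) = 3 + 2*N)
G(-13)*(-112) + W(21, 18) = -16*(-112) + (3 + 2*21) = 1792 + (3 + 42) = 1792 + 45 = 1837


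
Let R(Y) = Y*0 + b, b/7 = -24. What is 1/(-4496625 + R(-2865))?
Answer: -1/4496793 ≈ -2.2238e-7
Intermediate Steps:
b = -168 (b = 7*(-24) = -168)
R(Y) = -168 (R(Y) = Y*0 - 168 = 0 - 168 = -168)
1/(-4496625 + R(-2865)) = 1/(-4496625 - 168) = 1/(-4496793) = -1/4496793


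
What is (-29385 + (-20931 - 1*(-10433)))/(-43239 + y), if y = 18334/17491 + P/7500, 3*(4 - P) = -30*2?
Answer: 435995970625/472671849393 ≈ 0.92241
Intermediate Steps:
P = 24 (P = 4 - (-10)*2 = 4 - ⅓*(-60) = 4 + 20 = 24)
y = 11493732/10931875 (y = 18334/17491 + 24/7500 = 18334*(1/17491) + 24*(1/7500) = 18334/17491 + 2/625 = 11493732/10931875 ≈ 1.0514)
(-29385 + (-20931 - 1*(-10433)))/(-43239 + y) = (-29385 + (-20931 - 1*(-10433)))/(-43239 + 11493732/10931875) = (-29385 + (-20931 + 10433))/(-472671849393/10931875) = (-29385 - 10498)*(-10931875/472671849393) = -39883*(-10931875/472671849393) = 435995970625/472671849393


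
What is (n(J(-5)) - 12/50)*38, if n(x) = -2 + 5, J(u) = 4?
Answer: 2622/25 ≈ 104.88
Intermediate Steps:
n(x) = 3
(n(J(-5)) - 12/50)*38 = (3 - 12/50)*38 = (3 - 12*1/50)*38 = (3 - 6/25)*38 = (69/25)*38 = 2622/25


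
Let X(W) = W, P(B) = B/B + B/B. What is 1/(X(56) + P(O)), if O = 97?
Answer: 1/58 ≈ 0.017241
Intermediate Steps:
P(B) = 2 (P(B) = 1 + 1 = 2)
1/(X(56) + P(O)) = 1/(56 + 2) = 1/58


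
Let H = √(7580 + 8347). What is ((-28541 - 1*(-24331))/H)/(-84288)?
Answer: 2105*√15927/671227488 ≈ 0.00039578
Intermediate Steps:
H = √15927 ≈ 126.20
((-28541 - 1*(-24331))/H)/(-84288) = ((-28541 - 1*(-24331))/(√15927))/(-84288) = ((-28541 + 24331)*(√15927/15927))*(-1/84288) = -4210*√15927/15927*(-1/84288) = 2105*√15927/671227488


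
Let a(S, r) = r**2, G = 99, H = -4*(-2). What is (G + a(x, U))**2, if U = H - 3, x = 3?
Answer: 15376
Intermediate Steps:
H = 8
U = 5 (U = 8 - 3 = 5)
(G + a(x, U))**2 = (99 + 5**2)**2 = (99 + 25)**2 = 124**2 = 15376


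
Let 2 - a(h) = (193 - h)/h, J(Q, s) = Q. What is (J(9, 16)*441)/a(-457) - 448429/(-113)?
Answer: 906306085/176732 ≈ 5128.1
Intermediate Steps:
a(h) = 2 - (193 - h)/h
(J(9, 16)*441)/a(-457) - 448429/(-113) = (9*441)/(3 - 193/(-457)) - 448429/(-113) = 3969/(3 - 193*(-1/457)) - 448429*(-1/113) = 3969/(3 + 193/457) + 448429/113 = 3969/(1564/457) + 448429/113 = 3969*(457/1564) + 448429/113 = 1813833/1564 + 448429/113 = 906306085/176732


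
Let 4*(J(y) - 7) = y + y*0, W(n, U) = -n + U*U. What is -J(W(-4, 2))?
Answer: -9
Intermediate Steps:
W(n, U) = U² - n (W(n, U) = -n + U² = U² - n)
J(y) = 7 + y/4 (J(y) = 7 + (y + y*0)/4 = 7 + (y + 0)/4 = 7 + y/4)
-J(W(-4, 2)) = -(7 + (2² - 1*(-4))/4) = -(7 + (4 + 4)/4) = -(7 + (¼)*8) = -(7 + 2) = -1*9 = -9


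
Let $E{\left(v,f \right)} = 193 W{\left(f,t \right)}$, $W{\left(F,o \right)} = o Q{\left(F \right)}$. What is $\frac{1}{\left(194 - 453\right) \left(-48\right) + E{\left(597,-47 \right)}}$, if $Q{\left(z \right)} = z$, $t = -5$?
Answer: $\frac{1}{57787} \approx 1.7305 \cdot 10^{-5}$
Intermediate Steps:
$W{\left(F,o \right)} = F o$ ($W{\left(F,o \right)} = o F = F o$)
$E{\left(v,f \right)} = - 965 f$ ($E{\left(v,f \right)} = 193 f \left(-5\right) = 193 \left(- 5 f\right) = - 965 f$)
$\frac{1}{\left(194 - 453\right) \left(-48\right) + E{\left(597,-47 \right)}} = \frac{1}{\left(194 - 453\right) \left(-48\right) - -45355} = \frac{1}{\left(-259\right) \left(-48\right) + 45355} = \frac{1}{12432 + 45355} = \frac{1}{57787}$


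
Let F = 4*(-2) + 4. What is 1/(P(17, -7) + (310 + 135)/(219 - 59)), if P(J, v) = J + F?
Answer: 32/505 ≈ 0.063366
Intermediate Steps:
F = -4 (F = -8 + 4 = -4)
P(J, v) = -4 + J (P(J, v) = J - 4 = -4 + J)
1/(P(17, -7) + (310 + 135)/(219 - 59)) = 1/((-4 + 17) + (310 + 135)/(219 - 59)) = 1/(13 + 445/160) = 1/(13 + 445*(1/160)) = 1/(13 + 89/32) = 1/(505/32) = 32/505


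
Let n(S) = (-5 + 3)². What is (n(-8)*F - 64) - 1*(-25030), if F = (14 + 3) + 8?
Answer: 25066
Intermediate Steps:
n(S) = 4 (n(S) = (-2)² = 4)
F = 25 (F = 17 + 8 = 25)
(n(-8)*F - 64) - 1*(-25030) = (4*25 - 64) - 1*(-25030) = (100 - 64) + 25030 = 36 + 25030 = 25066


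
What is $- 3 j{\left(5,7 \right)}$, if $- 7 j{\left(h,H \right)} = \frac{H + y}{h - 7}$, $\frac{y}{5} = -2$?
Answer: $\frac{9}{14} \approx 0.64286$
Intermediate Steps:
$y = -10$ ($y = 5 \left(-2\right) = -10$)
$j{\left(h,H \right)} = - \frac{-10 + H}{7 \left(-7 + h\right)}$ ($j{\left(h,H \right)} = - \frac{\left(H - 10\right) \frac{1}{h - 7}}{7} = - \frac{\left(-10 + H\right) \frac{1}{-7 + h}}{7} = - \frac{\frac{1}{-7 + h} \left(-10 + H\right)}{7} = - \frac{-10 + H}{7 \left(-7 + h\right)}$)
$- 3 j{\left(5,7 \right)} = - 3 \frac{10 - 7}{7 \left(-7 + 5\right)} = - 3 \frac{10 - 7}{7 \left(-2\right)} = - 3 \cdot \frac{1}{7} \left(- \frac{1}{2}\right) 3 = \left(-3\right) \left(- \frac{3}{14}\right) = \frac{9}{14}$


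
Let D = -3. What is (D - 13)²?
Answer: 256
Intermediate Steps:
(D - 13)² = (-3 - 13)² = (-16)² = 256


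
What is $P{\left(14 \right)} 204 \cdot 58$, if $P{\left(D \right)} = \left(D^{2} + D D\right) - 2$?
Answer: $4614480$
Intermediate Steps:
$P{\left(D \right)} = -2 + 2 D^{2}$ ($P{\left(D \right)} = \left(D^{2} + D^{2}\right) - 2 = 2 D^{2} - 2 = -2 + 2 D^{2}$)
$P{\left(14 \right)} 204 \cdot 58 = \left(-2 + 2 \cdot 14^{2}\right) 204 \cdot 58 = \left(-2 + 2 \cdot 196\right) 204 \cdot 58 = \left(-2 + 392\right) 204 \cdot 58 = 390 \cdot 204 \cdot 58 = 79560 \cdot 58 = 4614480$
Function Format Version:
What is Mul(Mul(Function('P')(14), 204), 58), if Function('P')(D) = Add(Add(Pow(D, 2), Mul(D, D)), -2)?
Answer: 4614480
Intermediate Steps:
Function('P')(D) = Add(-2, Mul(2, Pow(D, 2))) (Function('P')(D) = Add(Add(Pow(D, 2), Pow(D, 2)), -2) = Add(Mul(2, Pow(D, 2)), -2) = Add(-2, Mul(2, Pow(D, 2))))
Mul(Mul(Function('P')(14), 204), 58) = Mul(Mul(Add(-2, Mul(2, Pow(14, 2))), 204), 58) = Mul(Mul(Add(-2, Mul(2, 196)), 204), 58) = Mul(Mul(Add(-2, 392), 204), 58) = Mul(Mul(390, 204), 58) = Mul(79560, 58) = 4614480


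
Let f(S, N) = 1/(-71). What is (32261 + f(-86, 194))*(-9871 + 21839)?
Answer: 27413063040/71 ≈ 3.8610e+8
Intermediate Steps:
f(S, N) = -1/71
(32261 + f(-86, 194))*(-9871 + 21839) = (32261 - 1/71)*(-9871 + 21839) = (2290530/71)*11968 = 27413063040/71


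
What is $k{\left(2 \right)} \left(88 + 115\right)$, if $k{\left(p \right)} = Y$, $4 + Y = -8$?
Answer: $-2436$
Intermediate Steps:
$Y = -12$ ($Y = -4 - 8 = -12$)
$k{\left(p \right)} = -12$
$k{\left(2 \right)} \left(88 + 115\right) = - 12 \left(88 + 115\right) = \left(-12\right) 203 = -2436$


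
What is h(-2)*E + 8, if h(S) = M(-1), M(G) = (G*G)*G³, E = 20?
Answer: -12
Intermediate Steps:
M(G) = G⁵ (M(G) = G²*G³ = G⁵)
h(S) = -1 (h(S) = (-1)⁵ = -1)
h(-2)*E + 8 = -1*20 + 8 = -20 + 8 = -12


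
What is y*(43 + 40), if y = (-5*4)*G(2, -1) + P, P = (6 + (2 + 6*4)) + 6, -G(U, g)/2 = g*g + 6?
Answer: 26394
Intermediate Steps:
G(U, g) = -12 - 2*g² (G(U, g) = -2*(g*g + 6) = -2*(g² + 6) = -2*(6 + g²) = -12 - 2*g²)
P = 38 (P = (6 + (2 + 24)) + 6 = (6 + 26) + 6 = 32 + 6 = 38)
y = 318 (y = (-5*4)*(-12 - 2*(-1)²) + 38 = -20*(-12 - 2*1) + 38 = -20*(-12 - 2) + 38 = -20*(-14) + 38 = 280 + 38 = 318)
y*(43 + 40) = 318*(43 + 40) = 318*83 = 26394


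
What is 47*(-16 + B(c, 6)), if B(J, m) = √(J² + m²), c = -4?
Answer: -752 + 94*√13 ≈ -413.08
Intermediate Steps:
47*(-16 + B(c, 6)) = 47*(-16 + √((-4)² + 6²)) = 47*(-16 + √(16 + 36)) = 47*(-16 + √52) = 47*(-16 + 2*√13) = -752 + 94*√13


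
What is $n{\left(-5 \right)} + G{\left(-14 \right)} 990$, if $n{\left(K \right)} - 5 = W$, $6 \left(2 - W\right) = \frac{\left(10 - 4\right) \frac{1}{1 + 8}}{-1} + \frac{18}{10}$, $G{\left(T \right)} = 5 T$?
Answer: $- \frac{6236387}{90} \approx -69293.0$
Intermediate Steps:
$W = \frac{163}{90}$ ($W = 2 - \frac{\frac{\left(10 - 4\right) \frac{1}{1 + 8}}{-1} + \frac{18}{10}}{6} = 2 - \frac{\frac{6}{9} \left(-1\right) + 18 \cdot \frac{1}{10}}{6} = 2 - \frac{6 \cdot \frac{1}{9} \left(-1\right) + \frac{9}{5}}{6} = 2 - \frac{\frac{2}{3} \left(-1\right) + \frac{9}{5}}{6} = 2 - \frac{- \frac{2}{3} + \frac{9}{5}}{6} = 2 - \frac{17}{90} = \frac{163}{90} \approx 1.8111$)
$n{\left(K \right)} = \frac{613}{90}$ ($n{\left(K \right)} = 5 + \frac{163}{90} = \frac{613}{90}$)
$n{\left(-5 \right)} + G{\left(-14 \right)} 990 = \frac{613}{90} + 5 \left(-14\right) 990 = \frac{613}{90} - 69300 = - \frac{6236387}{90}$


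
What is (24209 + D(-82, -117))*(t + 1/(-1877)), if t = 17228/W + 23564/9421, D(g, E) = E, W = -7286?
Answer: 211310519135396/64419959531 ≈ 3280.2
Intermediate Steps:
t = 4691158/34320703 (t = 17228/(-7286) + 23564/9421 = 17228*(-1/7286) + 23564*(1/9421) = -8614/3643 + 23564/9421 = 4691158/34320703 ≈ 0.13669)
(24209 + D(-82, -117))*(t + 1/(-1877)) = (24209 - 117)*(4691158/34320703 + 1/(-1877)) = 24092*(4691158/34320703 - 1/1877) = 24092*(8770982863/64419959531) = 211310519135396/64419959531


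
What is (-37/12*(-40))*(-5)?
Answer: -1850/3 ≈ -616.67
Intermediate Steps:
(-37/12*(-40))*(-5) = (-37*1/12*(-40))*(-5) = -37/12*(-40)*(-5) = (370/3)*(-5) = -1850/3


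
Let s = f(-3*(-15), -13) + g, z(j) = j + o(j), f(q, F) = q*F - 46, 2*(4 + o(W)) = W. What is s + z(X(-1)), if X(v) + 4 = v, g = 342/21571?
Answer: -27718051/43142 ≈ -642.48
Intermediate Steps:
o(W) = -4 + W/2
g = 342/21571 (g = 342*(1/21571) = 342/21571 ≈ 0.015855)
X(v) = -4 + v
f(q, F) = -46 + F*q (f(q, F) = F*q - 46 = -46 + F*q)
z(j) = -4 + 3*j/2 (z(j) = j + (-4 + j/2) = -4 + 3*j/2)
s = -13610959/21571 (s = (-46 - (-39)*(-15)) + 342/21571 = (-46 - 13*45) + 342/21571 = (-46 - 585) + 342/21571 = -631 + 342/21571 = -13610959/21571 ≈ -630.98)
s + z(X(-1)) = -13610959/21571 + (-4 + 3*(-4 - 1)/2) = -13610959/21571 + (-4 + (3/2)*(-5)) = -13610959/21571 + (-4 - 15/2) = -13610959/21571 - 23/2 = -27718051/43142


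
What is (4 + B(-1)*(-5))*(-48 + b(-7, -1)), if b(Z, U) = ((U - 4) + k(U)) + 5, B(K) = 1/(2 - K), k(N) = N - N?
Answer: -112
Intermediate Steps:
k(N) = 0
b(Z, U) = 1 + U (b(Z, U) = ((U - 4) + 0) + 5 = ((-4 + U) + 0) + 5 = (-4 + U) + 5 = 1 + U)
(4 + B(-1)*(-5))*(-48 + b(-7, -1)) = (4 - 1/(-2 - 1)*(-5))*(-48 + (1 - 1)) = (4 - 1/(-3)*(-5))*(-48 + 0) = (4 - 1*(-⅓)*(-5))*(-48) = (4 + (⅓)*(-5))*(-48) = (4 - 5/3)*(-48) = (7/3)*(-48) = -112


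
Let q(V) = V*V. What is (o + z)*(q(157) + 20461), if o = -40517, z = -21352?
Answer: -2790910590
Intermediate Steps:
q(V) = V**2
(o + z)*(q(157) + 20461) = (-40517 - 21352)*(157**2 + 20461) = -61869*(24649 + 20461) = -61869*45110 = -2790910590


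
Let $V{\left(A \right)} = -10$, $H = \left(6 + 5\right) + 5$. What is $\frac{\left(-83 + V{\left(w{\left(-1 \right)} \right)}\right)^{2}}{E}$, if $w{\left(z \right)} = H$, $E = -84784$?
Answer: $- \frac{8649}{84784} \approx -0.10201$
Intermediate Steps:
$H = 16$ ($H = 11 + 5 = 16$)
$w{\left(z \right)} = 16$
$\frac{\left(-83 + V{\left(w{\left(-1 \right)} \right)}\right)^{2}}{E} = \frac{\left(-83 - 10\right)^{2}}{-84784} = \left(-93\right)^{2} \left(- \frac{1}{84784}\right) = 8649 \left(- \frac{1}{84784}\right) = - \frac{8649}{84784}$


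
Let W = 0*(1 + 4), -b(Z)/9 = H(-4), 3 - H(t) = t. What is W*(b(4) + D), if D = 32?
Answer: 0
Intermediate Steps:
H(t) = 3 - t
b(Z) = -63 (b(Z) = -9*(3 - 1*(-4)) = -9*(3 + 4) = -9*7 = -63)
W = 0 (W = 0*5 = 0)
W*(b(4) + D) = 0*(-63 + 32) = 0*(-31) = 0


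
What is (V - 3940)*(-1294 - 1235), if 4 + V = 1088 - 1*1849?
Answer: 11898945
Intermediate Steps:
V = -765 (V = -4 + (1088 - 1*1849) = -4 + (1088 - 1849) = -4 - 761 = -765)
(V - 3940)*(-1294 - 1235) = (-765 - 3940)*(-1294 - 1235) = -4705*(-2529) = 11898945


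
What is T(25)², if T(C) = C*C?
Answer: 390625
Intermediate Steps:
T(C) = C²
T(25)² = (25²)² = 625² = 390625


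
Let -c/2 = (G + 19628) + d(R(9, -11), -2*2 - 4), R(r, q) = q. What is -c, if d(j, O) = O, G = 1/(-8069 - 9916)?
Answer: 705731398/17985 ≈ 39240.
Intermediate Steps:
G = -1/17985 (G = 1/(-17985) = -1/17985 ≈ -5.5602e-5)
c = -705731398/17985 (c = -2*((-1/17985 + 19628) + (-2*2 - 4)) = -2*(353009579/17985 + (-4 - 4)) = -2*(353009579/17985 - 8) = -2*352865699/17985 = -705731398/17985 ≈ -39240.)
-c = -1*(-705731398/17985) = 705731398/17985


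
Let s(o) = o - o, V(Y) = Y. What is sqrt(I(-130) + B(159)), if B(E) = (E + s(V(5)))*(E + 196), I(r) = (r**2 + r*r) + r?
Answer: sqrt(90115) ≈ 300.19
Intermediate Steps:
I(r) = r + 2*r**2 (I(r) = (r**2 + r**2) + r = 2*r**2 + r = r + 2*r**2)
s(o) = 0
B(E) = E*(196 + E) (B(E) = (E + 0)*(E + 196) = E*(196 + E))
sqrt(I(-130) + B(159)) = sqrt(-130*(1 + 2*(-130)) + 159*(196 + 159)) = sqrt(-130*(1 - 260) + 159*355) = sqrt(-130*(-259) + 56445) = sqrt(33670 + 56445) = sqrt(90115)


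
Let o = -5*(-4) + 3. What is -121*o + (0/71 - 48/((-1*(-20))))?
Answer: -13927/5 ≈ -2785.4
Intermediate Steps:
o = 23 (o = 20 + 3 = 23)
-121*o + (0/71 - 48/((-1*(-20)))) = -121*23 + (0/71 - 48/((-1*(-20)))) = -2783 + (0*(1/71) - 48/20) = -2783 + (0 - 48*1/20) = -2783 + (0 - 12/5) = -2783 - 12/5 = -13927/5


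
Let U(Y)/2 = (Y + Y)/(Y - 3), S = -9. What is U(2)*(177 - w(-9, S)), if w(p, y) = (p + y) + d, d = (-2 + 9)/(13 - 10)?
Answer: -4624/3 ≈ -1541.3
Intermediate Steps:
d = 7/3 ≈ 2.3333
w(p, y) = 7/3 + p + y (w(p, y) = (p + y) + 7/3 = 7/3 + p + y)
U(Y) = 4*Y/(-3 + Y) (U(Y) = 2*((Y + Y)/(Y - 3)) = 2*((2*Y)/(-3 + Y)) = 2*(2*Y/(-3 + Y)) = 4*Y/(-3 + Y))
U(2)*(177 - w(-9, S)) = (4*2/(-3 + 2))*(177 - (7/3 - 9 - 9)) = (4*2/(-1))*(177 - 1*(-47/3)) = (4*2*(-1))*(177 + 47/3) = -8*578/3 = -4624/3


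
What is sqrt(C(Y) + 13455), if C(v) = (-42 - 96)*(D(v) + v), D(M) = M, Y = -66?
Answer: 9*sqrt(391) ≈ 177.96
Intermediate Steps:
C(v) = -276*v (C(v) = (-42 - 96)*(v + v) = -276*v)
sqrt(C(Y) + 13455) = sqrt(-276*(-66) + 13455) = sqrt(18216 + 13455) = sqrt(31671) = 9*sqrt(391)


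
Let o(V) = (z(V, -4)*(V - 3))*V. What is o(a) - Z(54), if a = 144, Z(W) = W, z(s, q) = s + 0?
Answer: 2923722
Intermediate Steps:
z(s, q) = s
o(V) = V²*(-3 + V) (o(V) = (V*(V - 3))*V = (V*(-3 + V))*V = V²*(-3 + V))
o(a) - Z(54) = 144²*(-3 + 144) - 1*54 = 20736*141 - 54 = 2923776 - 54 = 2923722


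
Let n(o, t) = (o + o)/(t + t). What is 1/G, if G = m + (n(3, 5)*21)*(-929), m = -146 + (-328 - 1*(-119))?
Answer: -5/60302 ≈ -8.2916e-5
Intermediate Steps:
n(o, t) = o/t (n(o, t) = (2*o)/((2*t)) = (2*o)*(1/(2*t)) = o/t)
m = -355 (m = -146 + (-328 + 119) = -146 - 209 = -355)
G = -60302/5 (G = -355 + ((3/5)*21)*(-929) = -355 + ((3*(⅕))*21)*(-929) = -355 + ((⅗)*21)*(-929) = -355 + (63/5)*(-929) = -355 - 58527/5 = -60302/5 ≈ -12060.)
1/G = 1/(-60302/5) = -5/60302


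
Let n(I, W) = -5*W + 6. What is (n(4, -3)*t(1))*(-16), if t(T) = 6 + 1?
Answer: -2352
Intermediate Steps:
n(I, W) = 6 - 5*W
t(T) = 7
(n(4, -3)*t(1))*(-16) = ((6 - 5*(-3))*7)*(-16) = ((6 + 15)*7)*(-16) = (21*7)*(-16) = 147*(-16) = -2352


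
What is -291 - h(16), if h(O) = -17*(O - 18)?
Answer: -325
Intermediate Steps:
h(O) = 306 - 17*O (h(O) = -17*(-18 + O) = 306 - 17*O)
-291 - h(16) = -291 - (306 - 17*16) = -291 - (306 - 272) = -291 - 1*34 = -291 - 34 = -325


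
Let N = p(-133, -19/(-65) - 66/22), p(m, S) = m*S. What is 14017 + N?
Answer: 934513/65 ≈ 14377.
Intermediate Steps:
p(m, S) = S*m
N = 23408/65 (N = (-19/(-65) - 66/22)*(-133) = (-19*(-1/65) - 66*1/22)*(-133) = (19/65 - 3)*(-133) = -176/65*(-133) = 23408/65 ≈ 360.12)
14017 + N = 14017 + 23408/65 = 934513/65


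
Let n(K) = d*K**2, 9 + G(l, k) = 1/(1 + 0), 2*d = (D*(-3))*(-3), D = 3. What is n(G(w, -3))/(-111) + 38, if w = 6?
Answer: 1118/37 ≈ 30.216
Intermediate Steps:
d = 27/2 (d = ((3*(-3))*(-3))/2 = (-9*(-3))/2 = (1/2)*27 = 27/2 ≈ 13.500)
G(l, k) = -8 (G(l, k) = -9 + 1/(1 + 0) = -9 + 1/1 = -9 + 1 = -8)
n(K) = 27*K**2/2
n(G(w, -3))/(-111) + 38 = ((27/2)*(-8)**2)/(-111) + 38 = -9*64/74 + 38 = -1/111*864 + 38 = -288/37 + 38 = 1118/37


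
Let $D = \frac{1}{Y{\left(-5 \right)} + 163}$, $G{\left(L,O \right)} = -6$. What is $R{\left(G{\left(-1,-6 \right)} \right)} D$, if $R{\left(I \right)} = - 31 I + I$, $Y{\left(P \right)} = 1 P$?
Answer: $\frac{90}{79} \approx 1.1392$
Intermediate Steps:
$Y{\left(P \right)} = P$
$D = \frac{1}{158}$ ($D = \frac{1}{-5 + 163} = \frac{1}{158} \approx 0.0063291$)
$R{\left(I \right)} = - 30 I$
$R{\left(G{\left(-1,-6 \right)} \right)} D = \left(-30\right) \left(-6\right) \frac{1}{158} = 180 \cdot \frac{1}{158} = \frac{90}{79}$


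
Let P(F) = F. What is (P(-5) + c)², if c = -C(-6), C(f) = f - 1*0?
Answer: 1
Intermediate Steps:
C(f) = f (C(f) = f + 0 = f)
c = 6 (c = -1*(-6) = 6)
(P(-5) + c)² = (-5 + 6)² = 1² = 1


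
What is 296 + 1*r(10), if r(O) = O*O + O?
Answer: 406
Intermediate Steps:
r(O) = O + O² (r(O) = O² + O = O + O²)
296 + 1*r(10) = 296 + 1*(10*(1 + 10)) = 296 + 1*(10*11) = 296 + 1*110 = 296 + 110 = 406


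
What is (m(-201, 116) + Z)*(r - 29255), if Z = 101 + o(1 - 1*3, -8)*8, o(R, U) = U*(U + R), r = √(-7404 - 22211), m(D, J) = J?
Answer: -25071535 + 857*I*√29615 ≈ -2.5072e+7 + 1.4748e+5*I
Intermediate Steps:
r = I*√29615 (r = √(-29615) = I*√29615 ≈ 172.09*I)
o(R, U) = U*(R + U)
Z = 741 (Z = 101 - 8*((1 - 1*3) - 8)*8 = 101 - 8*((1 - 3) - 8)*8 = 101 - 8*(-2 - 8)*8 = 101 - 8*(-10)*8 = 101 + 80*8 = 101 + 640 = 741)
(m(-201, 116) + Z)*(r - 29255) = (116 + 741)*(I*√29615 - 29255) = 857*(-29255 + I*√29615) = -25071535 + 857*I*√29615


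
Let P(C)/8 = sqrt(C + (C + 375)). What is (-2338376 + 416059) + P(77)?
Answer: -1922133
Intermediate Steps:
P(C) = 8*sqrt(375 + 2*C) (P(C) = 8*sqrt(C + (C + 375)) = 8*sqrt(C + (375 + C)) = 8*sqrt(375 + 2*C))
(-2338376 + 416059) + P(77) = (-2338376 + 416059) + 8*sqrt(375 + 2*77) = -1922317 + 8*sqrt(375 + 154) = -1922317 + 8*sqrt(529) = -1922317 + 8*23 = -1922317 + 184 = -1922133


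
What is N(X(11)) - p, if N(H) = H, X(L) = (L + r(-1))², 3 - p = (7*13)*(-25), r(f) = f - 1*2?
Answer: -2214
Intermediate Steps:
r(f) = -2 + f (r(f) = f - 2 = -2 + f)
p = 2278 (p = 3 - 7*13*(-25) = 3 - 91*(-25) = 3 - 1*(-2275) = 3 + 2275 = 2278)
X(L) = (-3 + L)² (X(L) = (L + (-2 - 1))² = (L - 3)² = (-3 + L)²)
N(X(11)) - p = (-3 + 11)² - 1*2278 = 8² - 2278 = 64 - 2278 = -2214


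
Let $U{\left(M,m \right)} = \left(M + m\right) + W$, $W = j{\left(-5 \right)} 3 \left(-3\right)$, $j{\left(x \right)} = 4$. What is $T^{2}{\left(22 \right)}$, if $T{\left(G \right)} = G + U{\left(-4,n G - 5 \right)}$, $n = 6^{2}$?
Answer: $591361$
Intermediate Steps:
$n = 36$
$W = -36$ ($W = 4 \cdot 3 \left(-3\right) = 12 \left(-3\right) = -36$)
$U{\left(M,m \right)} = -36 + M + m$ ($U{\left(M,m \right)} = \left(M + m\right) - 36 = -36 + M + m$)
$T{\left(G \right)} = -45 + 37 G$ ($T{\left(G \right)} = G - \left(45 - 36 G\right) = G + \left(-45 + 36 G\right) = -45 + 37 G$)
$T^{2}{\left(22 \right)} = \left(-45 + 37 \cdot 22\right)^{2} = \left(-45 + 814\right)^{2} = 769^{2} = 591361$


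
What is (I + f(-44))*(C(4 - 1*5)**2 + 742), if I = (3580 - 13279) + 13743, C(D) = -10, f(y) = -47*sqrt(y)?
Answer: 3405048 - 79148*I*sqrt(11) ≈ 3.405e+6 - 2.625e+5*I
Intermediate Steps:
I = 4044 (I = -9699 + 13743 = 4044)
(I + f(-44))*(C(4 - 1*5)**2 + 742) = (4044 - 94*I*sqrt(11))*((-10)**2 + 742) = (4044 - 94*I*sqrt(11))*(100 + 742) = (4044 - 94*I*sqrt(11))*842 = 3405048 - 79148*I*sqrt(11)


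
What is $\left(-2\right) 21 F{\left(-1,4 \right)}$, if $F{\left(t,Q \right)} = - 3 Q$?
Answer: $504$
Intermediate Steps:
$\left(-2\right) 21 F{\left(-1,4 \right)} = \left(-2\right) 21 \left(\left(-3\right) 4\right) = \left(-42\right) \left(-12\right) = 504$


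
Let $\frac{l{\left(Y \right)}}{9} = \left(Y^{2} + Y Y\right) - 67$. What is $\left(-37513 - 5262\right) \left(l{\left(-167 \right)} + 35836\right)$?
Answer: $-22980227125$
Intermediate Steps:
$l{\left(Y \right)} = -603 + 18 Y^{2}$ ($l{\left(Y \right)} = 9 \left(\left(Y^{2} + Y Y\right) - 67\right) = 9 \left(\left(Y^{2} + Y^{2}\right) - 67\right) = 9 \left(2 Y^{2} - 67\right) = 9 \left(-67 + 2 Y^{2}\right) = -603 + 18 Y^{2}$)
$\left(-37513 - 5262\right) \left(l{\left(-167 \right)} + 35836\right) = \left(-37513 - 5262\right) \left(\left(-603 + 18 \left(-167\right)^{2}\right) + 35836\right) = - 42775 \left(\left(-603 + 18 \cdot 27889\right) + 35836\right) = - 42775 \left(\left(-603 + 502002\right) + 35836\right) = - 42775 \left(501399 + 35836\right) = \left(-42775\right) 537235 = -22980227125$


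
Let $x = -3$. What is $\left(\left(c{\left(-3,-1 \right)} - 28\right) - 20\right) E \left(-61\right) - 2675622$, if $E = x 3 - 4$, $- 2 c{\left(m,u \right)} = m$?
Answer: $- \frac{5424993}{2} \approx -2.7125 \cdot 10^{6}$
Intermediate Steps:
$c{\left(m,u \right)} = - \frac{m}{2}$
$E = -13$ ($E = \left(-3\right) 3 - 4 = -9 - 4 = -13$)
$\left(\left(c{\left(-3,-1 \right)} - 28\right) - 20\right) E \left(-61\right) - 2675622 = \left(\left(\left(- \frac{1}{2}\right) \left(-3\right) - 28\right) - 20\right) \left(-13\right) \left(-61\right) - 2675622 = \left(\left(\frac{3}{2} - 28\right) - 20\right) \left(-13\right) \left(-61\right) - 2675622 = \left(- \frac{53}{2} - 20\right) \left(-13\right) \left(-61\right) - 2675622 = \left(- \frac{93}{2}\right) \left(-13\right) \left(-61\right) - 2675622 = \frac{1209}{2} \left(-61\right) - 2675622 = - \frac{73749}{2} - 2675622 = - \frac{5424993}{2}$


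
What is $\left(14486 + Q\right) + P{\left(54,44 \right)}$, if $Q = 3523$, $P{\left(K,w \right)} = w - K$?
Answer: $17999$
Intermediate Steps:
$\left(14486 + Q\right) + P{\left(54,44 \right)} = \left(14486 + 3523\right) + \left(44 - 54\right) = 18009 + \left(44 - 54\right) = 18009 - 10 = 17999$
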